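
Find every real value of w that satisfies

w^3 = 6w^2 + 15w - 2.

w = -2 or w = 0.127 or w = 7.873

Rearrange: w^3 - 6w^2 - 15w + 2 = 0.
Possible rational roots are divisors of 2. Testing w = -2 gives 0, so (w + 2) is a factor.
Divide: w^3 - 6w^2 - 15w + 2 = (w + 2)(w^2 - 8w + 1).
Apply the quadratic formula to w^2 - 8w + 1 = 0: w = (8 +/- sqrt(60))/2, i.e. w ~= 7.873 or w ~= 0.127.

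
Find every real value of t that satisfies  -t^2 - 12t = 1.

t = -11.9161 or t = -0.0839

Rearrange to standard form: -t^2 - 12t - 1 = 0.
Discriminant: (-12)^2 - 4*(-1)*(-1) = 140.
Quadratic formula: t = (12 +/- sqrt(140)) / (-2).
So t = -6 - sqrt(35) ~= -11.9161 or t = -6 + sqrt(35) ~= -0.0839.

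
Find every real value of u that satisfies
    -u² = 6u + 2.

u = -5.6458 or u = -0.3542

Rearrange to standard form: -u² - 6u - 2 = 0.
Discriminant: (-6)² − 4·(-1)·(-2) = 28.
Quadratic formula: u = (6 ± √28) / (-2).
So u = -3 - √(7) ≈ -5.6458 or u = -3 + √(7) ≈ -0.3542.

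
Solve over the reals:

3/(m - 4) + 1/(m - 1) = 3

m = 1.2446 or m = 5.0888

Multiply both sides by (m - 4)(m - 1):
3(m - 1) + (m - 4) = 3(m - 4)(m - 1).
Expand and collect terms: 3m² - 19m + 19 = 0.
By the quadratic formula, m = (19 ± √133) / 6, so m ≈ 5.0888 or m ≈ 1.2446.
Neither value makes a denominator zero (m ≠ 4, m ≠ 1), so both are valid.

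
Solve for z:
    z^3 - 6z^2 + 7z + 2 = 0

Possible rational roots are divisors of 2. Testing z = 2 gives 0, so (z - 2) is a factor.
Divide: z^3 - 6z^2 + 7z + 2 = (z - 2)(z^2 - 4z - 1).
Apply the quadratic formula to z^2 - 4z - 1 = 0: z = (4 +/- sqrt(20))/2, i.e. z ~= 4.2361 or z ~= -0.2361.

z = -0.2361 or z = 2 or z = 4.2361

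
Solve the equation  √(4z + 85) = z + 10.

Square both sides: 4z + 85 = (z + 10)².
Expand and rearrange: z² + 16z + 15 = 0.
Solving gives z = -1 or z = -15.
Check each candidate in the original equation:
  z = -1: √(81) = 9, while z + 10 = 9 — valid.
  z = -15: √(25) = 5, while z + 10 = -5 — extraneous.

z = -1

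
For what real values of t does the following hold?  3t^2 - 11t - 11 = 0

Discriminant: (-11)^2 - 4*3*(-11) = 253.
Quadratic formula: t = (11 +/- sqrt(253)) / 6.
So t = 11/6 + sqrt(253)/6 ~= 4.4843 or t = 11/6 - sqrt(253)/6 ~= -0.8177.

t = -0.8177 or t = 4.4843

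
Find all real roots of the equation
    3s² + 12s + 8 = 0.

s = -3.1547 or s = -0.8453

Discriminant: (12)² − 4·3·8 = 48.
Quadratic formula: s = (-12 ± √48) / 6.
So s = -2 + 2·√(3)/3 ≈ -0.8453 or s = -2 - 2·√(3)/3 ≈ -3.1547.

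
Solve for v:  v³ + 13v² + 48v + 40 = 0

v = -6.8284 or v = -5 or v = -1.1716

Possible rational roots are divisors of 40. Testing v = -5 gives 0, so (v + 5) is a factor.
Divide: v³ + 13v² + 48v + 40 = (v + 5)(v² + 8v + 8).
Apply the quadratic formula to v² + 8v + 8 = 0: v = (-8 ± √32)/2, i.e. v ≈ -1.1716 or v ≈ -6.8284.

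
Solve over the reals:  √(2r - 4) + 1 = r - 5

r = 10

Isolate the radical: √(2r - 4) = r - 6.
Square both sides: 2r - 4 = (r - 6)².
Expand and rearrange: r² - 14r + 40 = 0.
Solving gives r = 10 or r = 4.
Check each candidate in the original equation:
  r = 10: √(16) = 4, while r - 6 = 4 — valid.
  r = 4: √(4) = 2, while r - 6 = -2 — extraneous.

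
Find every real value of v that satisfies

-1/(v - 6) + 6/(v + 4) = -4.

v = -5.468 or v = 6.218

Multiply both sides by (v - 6)(v + 4):
-(v + 4) + 6(v - 6) = -4(v - 6)(v + 4).
Expand and collect terms: -4v^2 + 3v + 136 = 0.
By the quadratic formula, v = (-3 +/- sqrt(2185)) / -8, so v ~= -5.468 or v ~= 6.218.
Neither value makes a denominator zero (v != 6, v != -4), so both are valid.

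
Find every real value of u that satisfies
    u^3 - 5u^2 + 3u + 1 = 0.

Possible rational roots are divisors of 1. Testing u = 1 gives 0, so (u - 1) is a factor.
Divide: u^3 - 5u^2 + 3u + 1 = (u - 1)(u^2 - 4u - 1).
Apply the quadratic formula to u^2 - 4u - 1 = 0: u = (4 +/- sqrt(20))/2, i.e. u ~= 4.2361 or u ~= -0.2361.

u = -0.2361 or u = 1 or u = 4.2361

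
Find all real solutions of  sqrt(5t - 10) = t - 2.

t = 2 or t = 7

Square both sides: 5t - 10 = (t - 2)^2.
Expand and rearrange: t^2 - 9t + 14 = 0.
Solving gives t = 7 or t = 2.
Check each candidate in the original equation:
  t = 7: sqrt(25) = 5, while t - 2 = 5 — valid.
  t = 2: sqrt(0) = 0, while t - 2 = 0 — valid.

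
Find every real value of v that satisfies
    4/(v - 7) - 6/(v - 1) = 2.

Multiply both sides by (v - 7)(v - 1):
4(v - 1) - 6(v - 7) = 2(v - 7)(v - 1).
Expand and collect terms: 2v² - 14v - 24 = 0.
By the quadratic formula, v = (14 ± √388) / 4, so v ≈ 8.4244 or v ≈ -1.4244.
Neither value makes a denominator zero (v ≠ 7, v ≠ 1), so both are valid.

v = -1.4244 or v = 8.4244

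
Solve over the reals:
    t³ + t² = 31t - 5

Rearrange: t³ + t² - 31t + 5 = 0.
Possible rational roots are divisors of 5. Testing t = 5 gives 0, so (t - 5) is a factor.
Divide: t³ + t² - 31t + 5 = (t - 5)(t² + 6t - 1).
Apply the quadratic formula to t² + 6t - 1 = 0: t = (-6 ± √40)/2, i.e. t ≈ 0.1623 or t ≈ -6.1623.

t = -6.1623 or t = 0.1623 or t = 5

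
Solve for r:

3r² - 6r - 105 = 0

Factor: 3(r + 5)(r - 7) = 0.
So r = -5 or r = 7.

r = -5 or r = 7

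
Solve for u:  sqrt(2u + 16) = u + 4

u = 0

Square both sides: 2u + 16 = (u + 4)^2.
Expand and rearrange: u^2 + 6u = 0.
Solving gives u = 0 or u = -6.
Check each candidate in the original equation:
  u = 0: sqrt(16) = 4, while u + 4 = 4 — valid.
  u = -6: sqrt(4) = 2, while u + 4 = -2 — extraneous.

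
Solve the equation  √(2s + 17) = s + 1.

Square both sides: 2s + 17 = (s + 1)².
Expand and rearrange: s² - 16 = 0.
Solving gives s = 4 or s = -4.
Check each candidate in the original equation:
  s = 4: √(25) = 5, while s + 1 = 5 — valid.
  s = -4: √(9) = 3, while s + 1 = -3 — extraneous.

s = 4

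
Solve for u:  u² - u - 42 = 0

Factor: (u + 6)(u - 7) = 0.
So u = -6 or u = 7.

u = -6 or u = 7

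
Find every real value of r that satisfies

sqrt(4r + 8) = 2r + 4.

Square both sides: 4r + 8 = (2r + 4)^2.
Expand and rearrange: 4r^2 + 12r + 8 = 0.
Solving gives r = -1 or r = -2.
Check each candidate in the original equation:
  r = -1: sqrt(4) = 2, while 2r + 4 = 2 — valid.
  r = -2: sqrt(0) = 0, while 2r + 4 = 0 — valid.

r = -2 or r = -1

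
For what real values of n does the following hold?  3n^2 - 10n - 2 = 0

n = -0.1893 or n = 3.5226

Discriminant: (-10)^2 - 4*3*(-2) = 124.
Quadratic formula: n = (10 +/- sqrt(124)) / 6.
So n = 5/3 + sqrt(31)/3 ~= 3.5226 or n = 5/3 - sqrt(31)/3 ~= -0.1893.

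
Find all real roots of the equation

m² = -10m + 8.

Rearrange to standard form: m² + 10m - 8 = 0.
Discriminant: (10)² − 4·1·(-8) = 132.
Quadratic formula: m = (-10 ± √132) / 2.
So m = -5 + √(33) ≈ 0.7446 or m = -√(33) - 5 ≈ -10.7446.

m = -10.7446 or m = 0.7446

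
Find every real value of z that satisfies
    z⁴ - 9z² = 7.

z = -3.1177 or z = 3.1177

Let u = z². The equation becomes u² - 9u - 7 = 0.
By the quadratic formula, u = 9/2 + √(109)/2 or u = 9/2 - √(109)/2.
z² = 9/2 + √(109)/2 gives z = ±√(9/2 + √(109)/2) ≈ ±3.1177.
z² = 9/2 - √(109)/2 < 0 has no real solution.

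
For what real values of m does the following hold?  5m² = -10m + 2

m = -2.1832 or m = 0.1832

Rearrange to standard form: 5m² + 10m - 2 = 0.
Discriminant: (10)² − 4·5·(-2) = 140.
Quadratic formula: m = (-10 ± √140) / 10.
So m = -1 + √(35)/5 ≈ 0.1832 or m = -√(35)/5 - 1 ≈ -2.1832.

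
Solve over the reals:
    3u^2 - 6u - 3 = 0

u = -0.4142 or u = 2.4142

Discriminant: (-6)^2 - 4*3*(-3) = 72.
Quadratic formula: u = (6 +/- sqrt(72)) / 6.
So u = 1 + sqrt(2) ~= 2.4142 or u = 1 - sqrt(2) ~= -0.4142.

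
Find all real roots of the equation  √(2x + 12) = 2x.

x = 2

Square both sides: 2x + 12 = (2x)².
Expand and rearrange: 4x² - 2x - 12 = 0.
Solving gives x = 2 or x = -1.5.
Check each candidate in the original equation:
  x = 2: √(16) = 4, while 2x = 4 — valid.
  x = -1.5: √(9) = 3, while 2x = -3 — extraneous.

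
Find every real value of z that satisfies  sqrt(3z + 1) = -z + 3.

z = 1

Square both sides: 3z + 1 = (-z + 3)^2.
Expand and rearrange: z^2 - 9z + 8 = 0.
Solving gives z = 8 or z = 1.
Check each candidate in the original equation:
  z = 8: sqrt(25) = 5, while -z + 3 = -5 — extraneous.
  z = 1: sqrt(4) = 2, while -z + 3 = 2 — valid.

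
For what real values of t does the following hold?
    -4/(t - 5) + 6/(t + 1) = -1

Multiply both sides by (t - 5)(t + 1):
-4(t + 1) + 6(t - 5) = -(t - 5)(t + 1).
Expand and collect terms: -t^2 + 2t + 39 = 0.
By the quadratic formula, t = (-2 +/- sqrt(160)) / -2, so t ~= -5.3246 or t ~= 7.3246.
Neither value makes a denominator zero (t != 5, t != -1), so both are valid.

t = -5.3246 or t = 7.3246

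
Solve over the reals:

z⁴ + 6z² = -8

Let u = z². The equation becomes u² + 6u + 8 = 0.
Factor: (u + 2)(u + 4) = 0, so u = -2 or u = -4.
z² = -2 < 0 has no real solution.
z² = -4 < 0 has no real solution.

No real solutions.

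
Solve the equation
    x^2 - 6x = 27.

x = -3 or x = 9

Bring every term to one side: x^2 - 6x - 27 = 0.
Factor: (x + 3)(x - 9) = 0.
So x = -3 or x = 9.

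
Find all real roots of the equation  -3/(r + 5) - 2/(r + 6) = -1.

Multiply both sides by (r + 5)(r + 6):
-3(r + 6) - 2(r + 5) = -(r + 5)(r + 6).
Expand and collect terms: -r^2 - 6r - 2 = 0.
By the quadratic formula, r = (6 +/- sqrt(28)) / -2, so r ~= -5.6458 or r ~= -0.3542.
Neither value makes a denominator zero (r != -5, r != -6), so both are valid.

r = -5.6458 or r = -0.3542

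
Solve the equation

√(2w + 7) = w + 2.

Square both sides: 2w + 7 = (w + 2)².
Expand and rearrange: w² + 2w - 3 = 0.
Solving gives w = 1 or w = -3.
Check each candidate in the original equation:
  w = 1: √(9) = 3, while w + 2 = 3 — valid.
  w = -3: √(1) = 1, while w + 2 = -1 — extraneous.

w = 1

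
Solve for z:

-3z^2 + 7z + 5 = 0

z = -0.5734 or z = 2.9067

Discriminant: (7)^2 - 4*(-3)*5 = 109.
Quadratic formula: z = (-7 +/- sqrt(109)) / (-6).
So z = 7/6 - sqrt(109)/6 ~= -0.5734 or z = 7/6 + sqrt(109)/6 ~= 2.9067.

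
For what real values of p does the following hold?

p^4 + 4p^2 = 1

Let u = p^2. The equation becomes u^2 + 4u - 1 = 0.
By the quadratic formula, u = -2 + sqrt(5) or u = -sqrt(5) - 2.
p^2 = -2 + sqrt(5) gives p = +/-sqrt(-2 + sqrt(5)) ~= +/-0.4859.
p^2 = -sqrt(5) - 2 < 0 has no real solution.

p = -0.4859 or p = 0.4859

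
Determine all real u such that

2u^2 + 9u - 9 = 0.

u = -5.3423 or u = 0.8423

Discriminant: (9)^2 - 4*2*(-9) = 153.
Quadratic formula: u = (-9 +/- sqrt(153)) / 4.
So u = -9/4 + 3*sqrt(17)/4 ~= 0.8423 or u = -3*sqrt(17)/4 - 9/4 ~= -5.3423.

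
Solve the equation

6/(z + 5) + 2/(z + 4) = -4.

z = -6.8229 or z = -4.1771

Multiply both sides by (z + 5)(z + 4):
6(z + 4) + 2(z + 5) = -4(z + 5)(z + 4).
Expand and collect terms: -4z^2 - 44z - 114 = 0.
By the quadratic formula, z = (44 +/- sqrt(112)) / -8, so z ~= -6.8229 or z ~= -4.1771.
Neither value makes a denominator zero (z != -5, z != -4), so both are valid.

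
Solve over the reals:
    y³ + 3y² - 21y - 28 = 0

y = -5.7913 or y = -1.2087 or y = 4

Possible rational roots are divisors of -28. Testing y = 4 gives 0, so (y - 4) is a factor.
Divide: y³ + 3y² - 21y - 28 = (y - 4)(y² + 7y + 7).
Apply the quadratic formula to y² + 7y + 7 = 0: y = (-7 ± √21)/2, i.e. y ≈ -1.2087 or y ≈ -5.7913.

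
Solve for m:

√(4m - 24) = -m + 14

Square both sides: 4m - 24 = (-m + 14)².
Expand and rearrange: m² - 32m + 220 = 0.
Solving gives m = 22 or m = 10.
Check each candidate in the original equation:
  m = 22: √(64) = 8, while -m + 14 = -8 — extraneous.
  m = 10: √(16) = 4, while -m + 14 = 4 — valid.

m = 10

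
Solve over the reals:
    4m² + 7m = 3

Rearrange to standard form: 4m² + 7m - 3 = 0.
Discriminant: (7)² − 4·4·(-3) = 97.
Quadratic formula: m = (-7 ± √97) / 8.
So m = -7/8 + √(97)/8 ≈ 0.3561 or m = -√(97)/8 - 7/8 ≈ -2.1061.

m = -2.1061 or m = 0.3561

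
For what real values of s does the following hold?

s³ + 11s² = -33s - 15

Rearrange: s³ + 11s² + 33s + 15 = 0.
Possible rational roots are divisors of 15. Testing s = -5 gives 0, so (s + 5) is a factor.
Divide: s³ + 11s² + 33s + 15 = (s + 5)(s² + 6s + 3).
Apply the quadratic formula to s² + 6s + 3 = 0: s = (-6 ± √24)/2, i.e. s ≈ -0.5505 or s ≈ -5.4495.

s = -5.4495 or s = -5 or s = -0.5505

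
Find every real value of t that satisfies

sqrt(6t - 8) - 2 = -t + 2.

Isolate the radical: sqrt(6t - 8) = -t + 4.
Square both sides: 6t - 8 = (-t + 4)^2.
Expand and rearrange: t^2 - 14t + 24 = 0.
Solving gives t = 12 or t = 2.
Check each candidate in the original equation:
  t = 12: sqrt(64) = 8, while -t + 4 = -8 — extraneous.
  t = 2: sqrt(4) = 2, while -t + 4 = 2 — valid.

t = 2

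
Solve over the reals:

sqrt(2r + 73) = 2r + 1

Square both sides: 2r + 73 = (2r + 1)^2.
Expand and rearrange: 4r^2 + 2r - 72 = 0.
Solving gives r = 4 or r = -4.5.
Check each candidate in the original equation:
  r = 4: sqrt(81) = 9, while 2r + 1 = 9 — valid.
  r = -4.5: sqrt(64) = 8, while 2r + 1 = -8 — extraneous.

r = 4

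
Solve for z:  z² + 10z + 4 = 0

Discriminant: (10)² − 4·1·4 = 84.
Quadratic formula: z = (-10 ± √84) / 2.
So z = -5 + √(21) ≈ -0.4174 or z = -5 - √(21) ≈ -9.5826.

z = -9.5826 or z = -0.4174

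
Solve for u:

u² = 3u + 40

u = -5 or u = 8

Bring every term to one side: u² - 3u - 40 = 0.
Factor: (u + 5)(u - 8) = 0.
So u = -5 or u = 8.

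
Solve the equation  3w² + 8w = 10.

w = -3.5941 or w = 0.9274

Rearrange to standard form: 3w² + 8w - 10 = 0.
Discriminant: (8)² − 4·3·(-10) = 184.
Quadratic formula: w = (-8 ± √184) / 6.
So w = -4/3 + √(46)/3 ≈ 0.9274 or w = -√(46)/3 - 4/3 ≈ -3.5941.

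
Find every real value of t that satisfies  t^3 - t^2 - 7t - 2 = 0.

Possible rational roots are divisors of -2. Testing t = -2 gives 0, so (t + 2) is a factor.
Divide: t^3 - t^2 - 7t - 2 = (t + 2)(t^2 - 3t - 1).
Apply the quadratic formula to t^2 - 3t - 1 = 0: t = (3 +/- sqrt(13))/2, i.e. t ~= 3.3028 or t ~= -0.3028.

t = -2 or t = -0.3028 or t = 3.3028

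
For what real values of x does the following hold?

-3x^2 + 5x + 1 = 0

Discriminant: (5)^2 - 4*(-3)*1 = 37.
Quadratic formula: x = (-5 +/- sqrt(37)) / (-6).
So x = 5/6 - sqrt(37)/6 ~= -0.1805 or x = 5/6 + sqrt(37)/6 ~= 1.8471.

x = -0.1805 or x = 1.8471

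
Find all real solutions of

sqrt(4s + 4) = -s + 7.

s = 3

Square both sides: 4s + 4 = (-s + 7)^2.
Expand and rearrange: s^2 - 18s + 45 = 0.
Solving gives s = 15 or s = 3.
Check each candidate in the original equation:
  s = 15: sqrt(64) = 8, while -s + 7 = -8 — extraneous.
  s = 3: sqrt(16) = 4, while -s + 7 = 4 — valid.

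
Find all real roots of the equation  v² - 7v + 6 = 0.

Factor: (v - 1)(v - 6) = 0.
So v = 1 or v = 6.

v = 1 or v = 6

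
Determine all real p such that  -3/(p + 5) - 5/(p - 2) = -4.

p = -4.373 or p = 3.373

Multiply both sides by (p + 5)(p - 2):
-3(p - 2) - 5(p + 5) = -4(p + 5)(p - 2).
Expand and collect terms: -4p² - 4p + 59 = 0.
By the quadratic formula, p = (4 ± √960) / -8, so p ≈ -4.373 or p ≈ 3.373.
Neither value makes a denominator zero (p ≠ -5, p ≠ 2), so both are valid.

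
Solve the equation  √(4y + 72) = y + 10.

y = -2

Square both sides: 4y + 72 = (y + 10)².
Expand and rearrange: y² + 16y + 28 = 0.
Solving gives y = -2 or y = -14.
Check each candidate in the original equation:
  y = -2: √(64) = 8, while y + 10 = 8 — valid.
  y = -14: √(16) = 4, while y + 10 = -4 — extraneous.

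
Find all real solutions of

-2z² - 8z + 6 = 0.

Discriminant: (-8)² − 4·(-2)·6 = 112.
Quadratic formula: z = (8 ± √112) / (-4).
So z = -√(7) - 2 ≈ -4.6458 or z = -2 + √(7) ≈ 0.6458.

z = -4.6458 or z = 0.6458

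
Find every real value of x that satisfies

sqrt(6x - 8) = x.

Square both sides: 6x - 8 = (x)^2.
Expand and rearrange: x^2 - 6x + 8 = 0.
Solving gives x = 4 or x = 2.
Check each candidate in the original equation:
  x = 4: sqrt(16) = 4, while x = 4 — valid.
  x = 2: sqrt(4) = 2, while x = 2 — valid.

x = 2 or x = 4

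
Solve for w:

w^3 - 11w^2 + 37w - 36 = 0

w = 1.6972 or w = 4 or w = 5.3028

Possible rational roots are divisors of -36. Testing w = 4 gives 0, so (w - 4) is a factor.
Divide: w^3 - 11w^2 + 37w - 36 = (w - 4)(w^2 - 7w + 9).
Apply the quadratic formula to w^2 - 7w + 9 = 0: w = (7 +/- sqrt(13))/2, i.e. w ~= 5.3028 or w ~= 1.6972.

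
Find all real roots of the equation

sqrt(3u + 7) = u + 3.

Square both sides: 3u + 7 = (u + 3)^2.
Expand and rearrange: u^2 + 3u + 2 = 0.
Solving gives u = -1 or u = -2.
Check each candidate in the original equation:
  u = -1: sqrt(4) = 2, while u + 3 = 2 — valid.
  u = -2: sqrt(1) = 1, while u + 3 = 1 — valid.

u = -2 or u = -1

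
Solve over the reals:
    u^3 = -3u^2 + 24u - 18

Rearrange: u^3 + 3u^2 - 24u + 18 = 0.
Possible rational roots are divisors of 18. Testing u = 3 gives 0, so (u - 3) is a factor.
Divide: u^3 + 3u^2 - 24u + 18 = (u - 3)(u^2 + 6u - 6).
Apply the quadratic formula to u^2 + 6u - 6 = 0: u = (-6 +/- sqrt(60))/2, i.e. u ~= 0.873 or u ~= -6.873.

u = -6.873 or u = 0.873 or u = 3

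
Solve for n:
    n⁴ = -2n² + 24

Let u = n². The equation becomes u² + 2u - 24 = 0.
Factor: (u - 4)(u + 6) = 0, so u = 4 or u = -6.
n² = 4 gives n = ±2.
n² = -6 < 0 has no real solution.

n = -2 or n = 2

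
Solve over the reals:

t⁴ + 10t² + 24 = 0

Let u = t². The equation becomes u² + 10u + 24 = 0.
Factor: (u + 6)(u + 4) = 0, so u = -6 or u = -4.
t² = -6 < 0 has no real solution.
t² = -4 < 0 has no real solution.

No real solutions.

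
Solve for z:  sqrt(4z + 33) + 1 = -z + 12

z = 4

Isolate the radical: sqrt(4z + 33) = -z + 11.
Square both sides: 4z + 33 = (-z + 11)^2.
Expand and rearrange: z^2 - 26z + 88 = 0.
Solving gives z = 22 or z = 4.
Check each candidate in the original equation:
  z = 22: sqrt(121) = 11, while -z + 11 = -11 — extraneous.
  z = 4: sqrt(49) = 7, while -z + 11 = 7 — valid.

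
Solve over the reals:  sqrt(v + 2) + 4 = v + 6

Isolate the radical: sqrt(v + 2) = v + 2.
Square both sides: v + 2 = (v + 2)^2.
Expand and rearrange: v^2 + 3v + 2 = 0.
Solving gives v = -1 or v = -2.
Check each candidate in the original equation:
  v = -1: sqrt(1) = 1, while v + 2 = 1 — valid.
  v = -2: sqrt(0) = 0, while v + 2 = 0 — valid.

v = -2 or v = -1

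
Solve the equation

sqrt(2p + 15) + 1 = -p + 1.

p = -3

Isolate the radical: sqrt(2p + 15) = -p.
Square both sides: 2p + 15 = (-p)^2.
Expand and rearrange: p^2 - 2p - 15 = 0.
Solving gives p = 5 or p = -3.
Check each candidate in the original equation:
  p = 5: sqrt(25) = 5, while -p = -5 — extraneous.
  p = -3: sqrt(9) = 3, while -p = 3 — valid.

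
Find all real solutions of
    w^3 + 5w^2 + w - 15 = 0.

w = -3.4495 or w = -3 or w = 1.4495

Possible rational roots are divisors of -15. Testing w = -3 gives 0, so (w + 3) is a factor.
Divide: w^3 + 5w^2 + w - 15 = (w + 3)(w^2 + 2w - 5).
Apply the quadratic formula to w^2 + 2w - 5 = 0: w = (-2 +/- sqrt(24))/2, i.e. w ~= 1.4495 or w ~= -3.4495.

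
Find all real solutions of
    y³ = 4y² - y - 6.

Rearrange: y³ - 4y² + y + 6 = 0.
Possible rational roots are divisors of 6. Testing y = -1 gives 0, so (y + 1) is a factor.
Divide: y³ - 4y² + y + 6 = (y + 1)(y² - 5y + 6).
Factor the quadratic: y = 3 or y = 2.

y = -1 or y = 2 or y = 3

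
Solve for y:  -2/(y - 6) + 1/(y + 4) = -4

y = -4.2384 or y = 6.4884

Multiply both sides by (y - 6)(y + 4):
-2(y + 4) + (y - 6) = -4(y - 6)(y + 4).
Expand and collect terms: -4y² + 9y + 110 = 0.
By the quadratic formula, y = (-9 ± √1841) / -8, so y ≈ -4.2384 or y ≈ 6.4884.
Neither value makes a denominator zero (y ≠ 6, y ≠ -4), so both are valid.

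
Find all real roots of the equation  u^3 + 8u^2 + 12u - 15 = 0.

u = -5 or u = -3.7913 or u = 0.7913

Possible rational roots are divisors of -15. Testing u = -5 gives 0, so (u + 5) is a factor.
Divide: u^3 + 8u^2 + 12u - 15 = (u + 5)(u^2 + 3u - 3).
Apply the quadratic formula to u^2 + 3u - 3 = 0: u = (-3 +/- sqrt(21))/2, i.e. u ~= 0.7913 or u ~= -3.7913.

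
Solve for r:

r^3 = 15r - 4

Rearrange: r^3 - 15r + 4 = 0.
Possible rational roots are divisors of 4. Testing r = -4 gives 0, so (r + 4) is a factor.
Divide: r^3 - 15r + 4 = (r + 4)(r^2 - 4r + 1).
Apply the quadratic formula to r^2 - 4r + 1 = 0: r = (4 +/- sqrt(12))/2, i.e. r ~= 3.7321 or r ~= 0.2679.

r = -4 or r = 0.2679 or r = 3.7321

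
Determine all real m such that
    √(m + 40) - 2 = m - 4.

Isolate the radical: √(m + 40) = m - 2.
Square both sides: m + 40 = (m - 2)².
Expand and rearrange: m² - 5m - 36 = 0.
Solving gives m = 9 or m = -4.
Check each candidate in the original equation:
  m = 9: √(49) = 7, while m - 2 = 7 — valid.
  m = -4: √(36) = 6, while m - 2 = -6 — extraneous.

m = 9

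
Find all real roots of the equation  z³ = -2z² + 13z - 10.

z = -5 or z = 1 or z = 2

Rearrange: z³ + 2z² - 13z + 10 = 0.
Possible rational roots are divisors of 10. Testing z = 1 gives 0, so (z - 1) is a factor.
Divide: z³ + 2z² - 13z + 10 = (z - 1)(z² + 3z - 10).
Factor the quadratic: z = 2 or z = -5.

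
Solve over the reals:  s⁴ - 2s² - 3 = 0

s = -1.7321 or s = 1.7321

Let u = s². The equation becomes u² - 2u - 3 = 0.
Factor: (u - 3)(u + 1) = 0, so u = 3 or u = -1.
s² = 3 gives s = ±√(3) ≈ ±1.7321.
s² = -1 < 0 has no real solution.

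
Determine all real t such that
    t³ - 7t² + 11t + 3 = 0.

t = -0.2361 or t = 3 or t = 4.2361

Possible rational roots are divisors of 3. Testing t = 3 gives 0, so (t - 3) is a factor.
Divide: t³ - 7t² + 11t + 3 = (t - 3)(t² - 4t - 1).
Apply the quadratic formula to t² - 4t - 1 = 0: t = (4 ± √20)/2, i.e. t ≈ 4.2361 or t ≈ -0.2361.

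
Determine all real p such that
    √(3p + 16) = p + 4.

p = 0

Square both sides: 3p + 16 = (p + 4)².
Expand and rearrange: p² + 5p = 0.
Solving gives p = 0 or p = -5.
Check each candidate in the original equation:
  p = 0: √(16) = 4, while p + 4 = 4 — valid.
  p = -5: √(1) = 1, while p + 4 = -1 — extraneous.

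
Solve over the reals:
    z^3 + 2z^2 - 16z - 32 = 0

Possible rational roots are divisors of -32. Testing z = -4 gives 0, so (z + 4) is a factor.
Divide: z^3 + 2z^2 - 16z - 32 = (z + 4)(z^2 - 2z - 8).
Factor the quadratic: z = 4 or z = -2.

z = -4 or z = -2 or z = 4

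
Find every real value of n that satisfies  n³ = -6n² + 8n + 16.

Rearrange: n³ + 6n² - 8n - 16 = 0.
Possible rational roots are divisors of -16. Testing n = 2 gives 0, so (n - 2) is a factor.
Divide: n³ + 6n² - 8n - 16 = (n - 2)(n² + 8n + 8).
Apply the quadratic formula to n² + 8n + 8 = 0: n = (-8 ± √32)/2, i.e. n ≈ -1.1716 or n ≈ -6.8284.

n = -6.8284 or n = -1.1716 or n = 2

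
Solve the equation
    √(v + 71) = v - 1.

Square both sides: v + 71 = (v - 1)².
Expand and rearrange: v² - 3v - 70 = 0.
Solving gives v = 10 or v = -7.
Check each candidate in the original equation:
  v = 10: √(81) = 9, while v - 1 = 9 — valid.
  v = -7: √(64) = 8, while v - 1 = -8 — extraneous.

v = 10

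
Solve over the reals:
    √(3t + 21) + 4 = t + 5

t = 5

Isolate the radical: √(3t + 21) = t + 1.
Square both sides: 3t + 21 = (t + 1)².
Expand and rearrange: t² - t - 20 = 0.
Solving gives t = 5 or t = -4.
Check each candidate in the original equation:
  t = 5: √(36) = 6, while t + 1 = 6 — valid.
  t = -4: √(9) = 3, while t + 1 = -3 — extraneous.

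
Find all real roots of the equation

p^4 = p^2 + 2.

p = -1.4142 or p = 1.4142

Let u = p^2. The equation becomes u^2 - u - 2 = 0.
Factor: (u + 1)(u - 2) = 0, so u = -1 or u = 2.
p^2 = -1 < 0 has no real solution.
p^2 = 2 gives p = +/-sqrt(2) ~= +/-1.4142.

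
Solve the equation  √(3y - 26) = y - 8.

Square both sides: 3y - 26 = (y - 8)².
Expand and rearrange: y² - 19y + 90 = 0.
Solving gives y = 10 or y = 9.
Check each candidate in the original equation:
  y = 10: √(4) = 2, while y - 8 = 2 — valid.
  y = 9: √(1) = 1, while y - 8 = 1 — valid.

y = 9 or y = 10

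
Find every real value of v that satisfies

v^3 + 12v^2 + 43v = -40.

Rearrange: v^3 + 12v^2 + 43v + 40 = 0.
Possible rational roots are divisors of 40. Testing v = -5 gives 0, so (v + 5) is a factor.
Divide: v^3 + 12v^2 + 43v + 40 = (v + 5)(v^2 + 7v + 8).
Apply the quadratic formula to v^2 + 7v + 8 = 0: v = (-7 +/- sqrt(17))/2, i.e. v ~= -1.4384 or v ~= -5.5616.

v = -5.5616 or v = -5 or v = -1.4384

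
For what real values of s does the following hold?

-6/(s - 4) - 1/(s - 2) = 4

Multiply both sides by (s - 4)(s - 2):
-6(s - 2) - (s - 4) = 4(s - 4)(s - 2).
Expand and collect terms: 4s^2 - 17s + 16 = 0.
By the quadratic formula, s = (17 +/- sqrt(33)) / 8, so s ~= 2.8431 or s ~= 1.4069.
Neither value makes a denominator zero (s != 4, s != 2), so both are valid.

s = 1.4069 or s = 2.8431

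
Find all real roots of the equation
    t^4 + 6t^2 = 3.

Let u = t^2. The equation becomes u^2 + 6u - 3 = 0.
By the quadratic formula, u = -3 + 2*sqrt(3) or u = -2*sqrt(3) - 3.
t^2 = -3 + 2*sqrt(3) gives t = +/-sqrt(-3 + 2*sqrt(3)) ~= +/-0.6813.
t^2 = -2*sqrt(3) - 3 < 0 has no real solution.

t = -0.6813 or t = 0.6813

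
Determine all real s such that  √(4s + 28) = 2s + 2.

s = 2

Square both sides: 4s + 28 = (2s + 2)².
Expand and rearrange: 4s² + 4s - 24 = 0.
Solving gives s = 2 or s = -3.
Check each candidate in the original equation:
  s = 2: √(36) = 6, while 2s + 2 = 6 — valid.
  s = -3: √(16) = 4, while 2s + 2 = -4 — extraneous.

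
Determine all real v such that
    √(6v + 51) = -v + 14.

v = 5

Square both sides: 6v + 51 = (-v + 14)².
Expand and rearrange: v² - 34v + 145 = 0.
Solving gives v = 29 or v = 5.
Check each candidate in the original equation:
  v = 29: √(225) = 15, while -v + 14 = -15 — extraneous.
  v = 5: √(81) = 9, while -v + 14 = 9 — valid.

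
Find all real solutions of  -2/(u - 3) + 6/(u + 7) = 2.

Multiply both sides by (u - 3)(u + 7):
-2(u + 7) + 6(u - 3) = 2(u - 3)(u + 7).
Expand and collect terms: 2u^2 + 4u - 10 = 0.
By the quadratic formula, u = (-4 +/- sqrt(96)) / 4, so u ~= 1.4495 or u ~= -3.4495.
Neither value makes a denominator zero (u != 3, u != -7), so both are valid.

u = -3.4495 or u = 1.4495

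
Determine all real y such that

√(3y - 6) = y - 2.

y = 2 or y = 5

Square both sides: 3y - 6 = (y - 2)².
Expand and rearrange: y² - 7y + 10 = 0.
Solving gives y = 5 or y = 2.
Check each candidate in the original equation:
  y = 5: √(9) = 3, while y - 2 = 3 — valid.
  y = 2: √(0) = 0, while y - 2 = 0 — valid.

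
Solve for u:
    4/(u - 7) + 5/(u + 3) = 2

u = -1 or u = 9.5

Multiply both sides by (u - 7)(u + 3):
4(u + 3) + 5(u - 7) = 2(u - 7)(u + 3).
Expand and collect terms: 2u² - 17u - 19 = 0.
Factor or apply the quadratic formula: u = 9.5 or u = -1.
Neither value makes a denominator zero (u ≠ 7, u ≠ -3), so both are valid.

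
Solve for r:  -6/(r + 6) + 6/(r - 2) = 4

r = -7.2915 or r = 3.2915

Multiply both sides by (r + 6)(r - 2):
-6(r - 2) + 6(r + 6) = 4(r + 6)(r - 2).
Expand and collect terms: 4r² + 16r - 96 = 0.
By the quadratic formula, r = (-16 ± √1792) / 8, so r ≈ 3.2915 or r ≈ -7.2915.
Neither value makes a denominator zero (r ≠ -6, r ≠ 2), so both are valid.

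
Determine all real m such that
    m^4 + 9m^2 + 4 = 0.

Let u = m^2. The equation becomes u^2 + 9u + 4 = 0.
By the quadratic formula, u = -9/2 + sqrt(65)/2 or u = -9/2 - sqrt(65)/2.
m^2 = -9/2 + sqrt(65)/2 < 0 has no real solution.
m^2 = -9/2 - sqrt(65)/2 < 0 has no real solution.

No real solutions.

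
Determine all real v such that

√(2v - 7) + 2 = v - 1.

v = 4

Isolate the radical: √(2v - 7) = v - 3.
Square both sides: 2v - 7 = (v - 3)².
Expand and rearrange: v² - 8v + 16 = 0.
This gives the repeated root v = 4.
Check in the original equation:
  v = 4: √(1) = 1, while v - 3 = 1 — valid.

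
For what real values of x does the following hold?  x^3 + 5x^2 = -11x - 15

x = -3

Rearrange: x^3 + 5x^2 + 11x + 15 = 0.
Possible rational roots are divisors of 15. Testing x = -3 gives 0, so (x + 3) is a factor.
Divide: x^3 + 5x^2 + 11x + 15 = (x + 3)(x^2 + 2x + 5).
The quadratic x^2 + 2x + 5 has discriminant -16 < 0, so no further real roots.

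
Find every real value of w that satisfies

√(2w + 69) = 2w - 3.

w = 6

Square both sides: 2w + 69 = (2w - 3)².
Expand and rearrange: 4w² - 14w - 60 = 0.
Solving gives w = 6 or w = -2.5.
Check each candidate in the original equation:
  w = 6: √(81) = 9, while 2w - 3 = 9 — valid.
  w = -2.5: √(64) = 8, while 2w - 3 = -8 — extraneous.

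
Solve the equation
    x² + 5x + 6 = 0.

Factor: (x + 2)(x + 3) = 0.
So x = -2 or x = -3.

x = -3 or x = -2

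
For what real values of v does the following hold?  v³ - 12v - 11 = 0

v = -2.8541 or v = -1 or v = 3.8541

Possible rational roots are divisors of -11. Testing v = -1 gives 0, so (v + 1) is a factor.
Divide: v³ - 12v - 11 = (v + 1)(v² - v - 11).
Apply the quadratic formula to v² - v - 11 = 0: v = (1 ± √45)/2, i.e. v ≈ 3.8541 or v ≈ -2.8541.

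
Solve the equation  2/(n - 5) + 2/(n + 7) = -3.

n = -7.7036 or n = 4.3703

Multiply both sides by (n - 5)(n + 7):
2(n + 7) + 2(n - 5) = -3(n - 5)(n + 7).
Expand and collect terms: -3n^2 - 10n + 101 = 0.
By the quadratic formula, n = (10 +/- sqrt(1312)) / -6, so n ~= -7.7036 or n ~= 4.3703.
Neither value makes a denominator zero (n != 5, n != -7), so both are valid.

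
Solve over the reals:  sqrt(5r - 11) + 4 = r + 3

r = 3 or r = 4

Isolate the radical: sqrt(5r - 11) = r - 1.
Square both sides: 5r - 11 = (r - 1)^2.
Expand and rearrange: r^2 - 7r + 12 = 0.
Solving gives r = 4 or r = 3.
Check each candidate in the original equation:
  r = 4: sqrt(9) = 3, while r - 1 = 3 — valid.
  r = 3: sqrt(4) = 2, while r - 1 = 2 — valid.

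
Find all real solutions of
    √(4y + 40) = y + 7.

Square both sides: 4y + 40 = (y + 7)².
Expand and rearrange: y² + 10y + 9 = 0.
Solving gives y = -1 or y = -9.
Check each candidate in the original equation:
  y = -1: √(36) = 6, while y + 7 = 6 — valid.
  y = -9: √(4) = 2, while y + 7 = -2 — extraneous.

y = -1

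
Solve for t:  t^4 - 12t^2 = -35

Let u = t^2. The equation becomes u^2 - 12u + 35 = 0.
Factor: (u - 7)(u - 5) = 0, so u = 7 or u = 5.
t^2 = 7 gives t = +/-sqrt(7) ~= +/-2.6458.
t^2 = 5 gives t = +/-sqrt(5) ~= +/-2.2361.

t = -2.6458 or t = -2.2361 or t = 2.2361 or t = 2.6458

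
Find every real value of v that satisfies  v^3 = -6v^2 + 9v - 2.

Rearrange: v^3 + 6v^2 - 9v + 2 = 0.
Possible rational roots are divisors of 2. Testing v = 1 gives 0, so (v - 1) is a factor.
Divide: v^3 + 6v^2 - 9v + 2 = (v - 1)(v^2 + 7v - 2).
Apply the quadratic formula to v^2 + 7v - 2 = 0: v = (-7 +/- sqrt(57))/2, i.e. v ~= 0.2749 or v ~= -7.2749.

v = -7.2749 or v = 0.2749 or v = 1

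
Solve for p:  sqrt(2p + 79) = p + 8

Square both sides: 2p + 79 = (p + 8)^2.
Expand and rearrange: p^2 + 14p - 15 = 0.
Solving gives p = 1 or p = -15.
Check each candidate in the original equation:
  p = 1: sqrt(81) = 9, while p + 8 = 9 — valid.
  p = -15: sqrt(49) = 7, while p + 8 = -7 — extraneous.

p = 1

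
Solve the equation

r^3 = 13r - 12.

Rearrange: r^3 - 13r + 12 = 0.
Possible rational roots are divisors of 12. Testing r = 1 gives 0, so (r - 1) is a factor.
Divide: r^3 - 13r + 12 = (r - 1)(r^2 + r - 12).
Factor the quadratic: r = 3 or r = -4.

r = -4 or r = 1 or r = 3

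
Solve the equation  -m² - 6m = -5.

Rearrange to standard form: -m² - 6m + 5 = 0.
Discriminant: (-6)² − 4·(-1)·5 = 56.
Quadratic formula: m = (6 ± √56) / (-2).
So m = -√(14) - 3 ≈ -6.7417 or m = -3 + √(14) ≈ 0.7417.

m = -6.7417 or m = 0.7417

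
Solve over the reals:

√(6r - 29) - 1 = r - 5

r = 5 or r = 9

Isolate the radical: √(6r - 29) = r - 4.
Square both sides: 6r - 29 = (r - 4)².
Expand and rearrange: r² - 14r + 45 = 0.
Solving gives r = 9 or r = 5.
Check each candidate in the original equation:
  r = 9: √(25) = 5, while r - 4 = 5 — valid.
  r = 5: √(1) = 1, while r - 4 = 1 — valid.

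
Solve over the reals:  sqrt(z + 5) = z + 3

z = -1

Square both sides: z + 5 = (z + 3)^2.
Expand and rearrange: z^2 + 5z + 4 = 0.
Solving gives z = -1 or z = -4.
Check each candidate in the original equation:
  z = -1: sqrt(4) = 2, while z + 3 = 2 — valid.
  z = -4: sqrt(1) = 1, while z + 3 = -1 — extraneous.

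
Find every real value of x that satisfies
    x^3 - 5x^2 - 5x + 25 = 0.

Possible rational roots are divisors of 25. Testing x = 5 gives 0, so (x - 5) is a factor.
Divide: x^3 - 5x^2 - 5x + 25 = (x - 5)(x^2 - 5).
Apply the quadratic formula to x^2 - 5 = 0: x = (0 +/- sqrt(20))/2, i.e. x ~= 2.2361 or x ~= -2.2361.

x = -2.2361 or x = 2.2361 or x = 5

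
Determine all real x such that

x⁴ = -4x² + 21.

x = -1.7321 or x = 1.7321

Let u = x². The equation becomes u² + 4u - 21 = 0.
Factor: (u + 7)(u - 3) = 0, so u = -7 or u = 3.
x² = -7 < 0 has no real solution.
x² = 3 gives x = ±√(3) ≈ ±1.7321.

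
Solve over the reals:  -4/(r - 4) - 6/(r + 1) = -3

Multiply both sides by (r - 4)(r + 1):
-4(r + 1) - 6(r - 4) = -3(r - 4)(r + 1).
Expand and collect terms: -3r^2 + 19r - 8 = 0.
By the quadratic formula, r = (-19 +/- sqrt(265)) / -6, so r ~= 0.4535 or r ~= 5.8798.
Neither value makes a denominator zero (r != 4, r != -1), so both are valid.

r = 0.4535 or r = 5.8798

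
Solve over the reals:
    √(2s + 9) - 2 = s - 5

Isolate the radical: √(2s + 9) = s - 3.
Square both sides: 2s + 9 = (s - 3)².
Expand and rearrange: s² - 8s = 0.
Solving gives s = 8 or s = 0.
Check each candidate in the original equation:
  s = 8: √(25) = 5, while s - 3 = 5 — valid.
  s = 0: √(9) = 3, while s - 3 = -3 — extraneous.

s = 8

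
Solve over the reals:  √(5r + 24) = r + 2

r = 5

Square both sides: 5r + 24 = (r + 2)².
Expand and rearrange: r² - r - 20 = 0.
Solving gives r = 5 or r = -4.
Check each candidate in the original equation:
  r = 5: √(49) = 7, while r + 2 = 7 — valid.
  r = -4: √(4) = 2, while r + 2 = -2 — extraneous.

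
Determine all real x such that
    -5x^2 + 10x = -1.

Rearrange to standard form: -5x^2 + 10x + 1 = 0.
Discriminant: (10)^2 - 4*(-5)*1 = 120.
Quadratic formula: x = (-10 +/- sqrt(120)) / (-10).
So x = 1 - sqrt(30)/5 ~= -0.0954 or x = 1 + sqrt(30)/5 ~= 2.0954.

x = -0.0954 or x = 2.0954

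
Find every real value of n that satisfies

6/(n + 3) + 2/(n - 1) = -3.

Multiply both sides by (n + 3)(n - 1):
6(n - 1) + 2(n + 3) = -3(n + 3)(n - 1).
Expand and collect terms: -3n^2 - 14n + 9 = 0.
By the quadratic formula, n = (14 +/- sqrt(304)) / -6, so n ~= -5.2393 or n ~= 0.5726.
Neither value makes a denominator zero (n != -3, n != 1), so both are valid.

n = -5.2393 or n = 0.5726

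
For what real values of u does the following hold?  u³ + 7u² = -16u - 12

Rearrange: u³ + 7u² + 16u + 12 = 0.
Possible rational roots are divisors of 12. Testing u = -3 gives 0, so (u + 3) is a factor.
Divide: u³ + 7u² + 16u + 12 = (u + 3)(u² + 4u + 4).
The quadratic has the repeated root u = -2.

u = -3 or u = -2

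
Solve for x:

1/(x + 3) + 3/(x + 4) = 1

x = -3.3028 or x = 0.3028

Multiply both sides by (x + 3)(x + 4):
(x + 4) + 3(x + 3) = (x + 3)(x + 4).
Expand and collect terms: x² + 3x - 1 = 0.
By the quadratic formula, x = (-3 ± √13) / 2, so x ≈ 0.3028 or x ≈ -3.3028.
Neither value makes a denominator zero (x ≠ -3, x ≠ -4), so both are valid.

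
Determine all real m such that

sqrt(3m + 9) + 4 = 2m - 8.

Isolate the radical: sqrt(3m + 9) = 2m - 12.
Square both sides: 3m + 9 = (2m - 12)^2.
Expand and rearrange: 4m^2 - 51m + 135 = 0.
Solving gives m = 9 or m = 3.75.
Check each candidate in the original equation:
  m = 9: sqrt(36) = 6, while 2m - 12 = 6 — valid.
  m = 3.75: sqrt(20.25) = 4.5, while 2m - 12 = -4.5 — extraneous.

m = 9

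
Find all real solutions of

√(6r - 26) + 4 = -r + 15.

r = 7

Isolate the radical: √(6r - 26) = -r + 11.
Square both sides: 6r - 26 = (-r + 11)².
Expand and rearrange: r² - 28r + 147 = 0.
Solving gives r = 21 or r = 7.
Check each candidate in the original equation:
  r = 21: √(100) = 10, while -r + 11 = -10 — extraneous.
  r = 7: √(16) = 4, while -r + 11 = 4 — valid.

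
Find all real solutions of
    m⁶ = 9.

Let u = m³. The equation becomes u² - 9 = 0.
Factor: (u + 3)(u - 3) = 0, so u = -3 or u = 3.
m³ = -3 gives m = -∛(3) ≈ -1.4422.
m³ = 3 gives m = ∛(3) ≈ 1.4422.

m = -1.4422 or m = 1.4422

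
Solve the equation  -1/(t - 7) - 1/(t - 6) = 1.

Multiply both sides by (t - 7)(t - 6):
-(t - 6) - (t - 7) = (t - 7)(t - 6).
Expand and collect terms: t^2 - 11t + 29 = 0.
By the quadratic formula, t = (11 +/- sqrt(5)) / 2, so t ~= 6.618 or t ~= 4.382.
Neither value makes a denominator zero (t != 7, t != 6), so both are valid.

t = 4.382 or t = 6.618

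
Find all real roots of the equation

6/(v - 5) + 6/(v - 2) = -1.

Multiply both sides by (v - 5)(v - 2):
6(v - 2) + 6(v - 5) = -(v - 5)(v - 2).
Expand and collect terms: -v² - 5v + 32 = 0.
By the quadratic formula, v = (5 ± √153) / -2, so v ≈ -8.6847 or v ≈ 3.6847.
Neither value makes a denominator zero (v ≠ 5, v ≠ 2), so both are valid.

v = -8.6847 or v = 3.6847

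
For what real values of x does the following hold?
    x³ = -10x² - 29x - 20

Rearrange: x³ + 10x² + 29x + 20 = 0.
Possible rational roots are divisors of 20. Testing x = -5 gives 0, so (x + 5) is a factor.
Divide: x³ + 10x² + 29x + 20 = (x + 5)(x² + 5x + 4).
Factor the quadratic: x = -1 or x = -4.

x = -5 or x = -4 or x = -1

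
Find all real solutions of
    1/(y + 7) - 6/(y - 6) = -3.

y = -7.2897 or y = 7.9564

Multiply both sides by (y + 7)(y - 6):
(y - 6) - 6(y + 7) = -3(y + 7)(y - 6).
Expand and collect terms: -3y² + 2y + 174 = 0.
By the quadratic formula, y = (-2 ± √2092) / -6, so y ≈ -7.2897 or y ≈ 7.9564.
Neither value makes a denominator zero (y ≠ -7, y ≠ 6), so both are valid.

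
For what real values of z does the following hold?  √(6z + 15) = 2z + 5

Square both sides: 6z + 15 = (2z + 5)².
Expand and rearrange: 4z² + 14z + 10 = 0.
Solving gives z = -1 or z = -2.5.
Check each candidate in the original equation:
  z = -1: √(9) = 3, while 2z + 5 = 3 — valid.
  z = -2.5: √(0) = 0, while 2z + 5 = 0 — valid.

z = -2.5 or z = -1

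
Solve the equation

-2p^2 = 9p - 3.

p = -4.8117 or p = 0.3117

Rearrange to standard form: -2p^2 - 9p + 3 = 0.
Discriminant: (-9)^2 - 4*(-2)*3 = 105.
Quadratic formula: p = (9 +/- sqrt(105)) / (-4).
So p = -sqrt(105)/4 - 9/4 ~= -4.8117 or p = -9/4 + sqrt(105)/4 ~= 0.3117.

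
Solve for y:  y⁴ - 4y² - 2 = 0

Let u = y². The equation becomes u² - 4u - 2 = 0.
By the quadratic formula, u = 2 + √(6) or u = 2 - √(6).
y² = 2 + √(6) gives y = ±√(2 + √(6)) ≈ ±2.1094.
y² = 2 - √(6) < 0 has no real solution.

y = -2.1094 or y = 2.1094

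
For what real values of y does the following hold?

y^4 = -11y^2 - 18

Let u = y^2. The equation becomes u^2 + 11u + 18 = 0.
Factor: (u + 2)(u + 9) = 0, so u = -2 or u = -9.
y^2 = -2 < 0 has no real solution.
y^2 = -9 < 0 has no real solution.

No real solutions.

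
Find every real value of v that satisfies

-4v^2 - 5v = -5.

v = -1.9059 or v = 0.6559

Rearrange to standard form: -4v^2 - 5v + 5 = 0.
Discriminant: (-5)^2 - 4*(-4)*5 = 105.
Quadratic formula: v = (5 +/- sqrt(105)) / (-8).
So v = -sqrt(105)/8 - 5/8 ~= -1.9059 or v = -5/8 + sqrt(105)/8 ~= 0.6559.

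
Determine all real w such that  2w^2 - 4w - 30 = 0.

Factor: 2(w - 5)(w + 3) = 0.
So w = 5 or w = -3.

w = -3 or w = 5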